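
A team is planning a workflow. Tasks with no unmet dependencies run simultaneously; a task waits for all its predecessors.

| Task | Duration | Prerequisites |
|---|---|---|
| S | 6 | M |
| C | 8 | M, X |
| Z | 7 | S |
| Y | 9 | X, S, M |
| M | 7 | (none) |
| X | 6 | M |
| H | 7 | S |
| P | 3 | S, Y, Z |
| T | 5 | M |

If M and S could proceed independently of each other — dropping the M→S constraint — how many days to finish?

25

Before: longest chain M→X→Y→P = 7+6+9+3 = 25, finish 25.
Without M→S, S's earliest start moves from 7 to 0.
New critical path: M→X→Y→P = 7+6+9+3 = 25 ⇒ 25 days.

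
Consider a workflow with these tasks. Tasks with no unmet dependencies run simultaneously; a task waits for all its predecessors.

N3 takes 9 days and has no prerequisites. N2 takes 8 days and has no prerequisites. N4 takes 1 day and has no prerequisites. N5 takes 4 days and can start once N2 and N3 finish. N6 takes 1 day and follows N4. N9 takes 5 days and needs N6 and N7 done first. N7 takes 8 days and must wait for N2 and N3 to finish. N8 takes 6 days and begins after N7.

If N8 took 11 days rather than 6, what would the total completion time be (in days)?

As given, the longest chain is N3→N7→N8 = 9+8+6 = 23, so the finish is 23 days.
N8 lies on that path, so at 11 days the path becomes 28 days.
The critical path is still N3→N7→N8; finish is now 28 days.

28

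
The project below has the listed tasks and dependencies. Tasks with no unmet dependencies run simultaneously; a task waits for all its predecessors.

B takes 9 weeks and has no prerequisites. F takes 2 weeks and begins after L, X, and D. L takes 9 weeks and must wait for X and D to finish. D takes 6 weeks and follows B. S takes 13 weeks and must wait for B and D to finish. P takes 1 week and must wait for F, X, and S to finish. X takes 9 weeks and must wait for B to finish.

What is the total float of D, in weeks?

1

The longest chain is B→X→L→F→P = 9+9+9+2+1 = 30; overall finish 30 weeks.
Longest path through D: 29 weeks (earliest finish 15, latest finish 16).
Slack of D = 10 − 9 = 1 week.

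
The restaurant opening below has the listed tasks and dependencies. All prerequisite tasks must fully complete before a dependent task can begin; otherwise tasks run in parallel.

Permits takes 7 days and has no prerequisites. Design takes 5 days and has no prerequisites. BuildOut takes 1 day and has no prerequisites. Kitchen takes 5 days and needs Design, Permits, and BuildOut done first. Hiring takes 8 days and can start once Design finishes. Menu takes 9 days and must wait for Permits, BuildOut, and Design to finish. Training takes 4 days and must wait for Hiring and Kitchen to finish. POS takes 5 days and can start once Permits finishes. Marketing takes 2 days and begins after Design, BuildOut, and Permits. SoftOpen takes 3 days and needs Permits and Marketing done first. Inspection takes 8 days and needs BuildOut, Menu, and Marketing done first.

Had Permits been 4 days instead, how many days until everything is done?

Actual critical path: Permits→Menu→Inspection = 7+9+8 = 24 ⇒ 24 days.
Since Permits is critical, the -3 change carries straight to that chain (now 21 days).
The binding chain switches to Design→Menu→Inspection = 5+9+8 = 22; finish 22 days.

22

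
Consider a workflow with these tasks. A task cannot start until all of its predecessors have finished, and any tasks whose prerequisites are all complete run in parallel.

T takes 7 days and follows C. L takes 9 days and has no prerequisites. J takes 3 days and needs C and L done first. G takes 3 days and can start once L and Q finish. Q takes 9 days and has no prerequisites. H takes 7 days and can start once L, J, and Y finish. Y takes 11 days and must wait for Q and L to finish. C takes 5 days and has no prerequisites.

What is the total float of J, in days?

Critical path: L→Y→H = 9+11+7 = 27, so the finish is 27 days.
The longest chain containing J totals 19 days.
Slack of J = 17 − 9 = 8 days.

8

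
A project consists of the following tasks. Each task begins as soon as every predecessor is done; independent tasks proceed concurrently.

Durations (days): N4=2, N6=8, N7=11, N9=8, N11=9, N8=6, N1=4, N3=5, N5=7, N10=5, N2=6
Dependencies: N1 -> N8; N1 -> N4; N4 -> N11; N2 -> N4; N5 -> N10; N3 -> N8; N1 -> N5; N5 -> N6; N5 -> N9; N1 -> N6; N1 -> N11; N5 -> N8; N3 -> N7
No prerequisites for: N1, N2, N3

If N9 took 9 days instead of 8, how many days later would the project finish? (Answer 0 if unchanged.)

Baseline: N1→N5→N9 = 4+7+8 = 19 → 19 days.
Since N9 is critical, the +1 change carries straight to that chain (now 20 days).
The critical path is still N1→N5→N9; finish is now 20 days.
Change in finish: 20 − 19 = +1 days.

1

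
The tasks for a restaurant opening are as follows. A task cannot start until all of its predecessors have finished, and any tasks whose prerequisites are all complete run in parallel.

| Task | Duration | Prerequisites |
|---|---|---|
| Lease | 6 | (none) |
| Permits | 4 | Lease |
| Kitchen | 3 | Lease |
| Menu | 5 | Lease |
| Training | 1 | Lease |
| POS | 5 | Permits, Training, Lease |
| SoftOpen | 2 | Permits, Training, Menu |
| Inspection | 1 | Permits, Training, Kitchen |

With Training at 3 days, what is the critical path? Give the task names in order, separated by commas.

Lease, Permits, POS

As given, the longest chain is Lease→Permits→POS = 6+4+5 = 15, so the finish is 15 days.
Training is off the critical path — its longest chain is 12 days, giving 3 of slack.
The critical path is still Lease→Permits→POS; finish is now 15 days.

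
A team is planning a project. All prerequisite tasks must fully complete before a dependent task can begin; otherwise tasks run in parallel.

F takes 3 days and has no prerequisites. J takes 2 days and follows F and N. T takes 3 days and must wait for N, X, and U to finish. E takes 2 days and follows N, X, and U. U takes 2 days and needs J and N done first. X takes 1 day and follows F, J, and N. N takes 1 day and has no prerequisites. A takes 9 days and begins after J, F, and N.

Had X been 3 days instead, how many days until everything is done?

The binding path is F→J→A = 3+2+9 = 14; finish at 14 days.
X has 5 days of float (longest path through it is 9).
That remains the longest chain; total 14 days.

14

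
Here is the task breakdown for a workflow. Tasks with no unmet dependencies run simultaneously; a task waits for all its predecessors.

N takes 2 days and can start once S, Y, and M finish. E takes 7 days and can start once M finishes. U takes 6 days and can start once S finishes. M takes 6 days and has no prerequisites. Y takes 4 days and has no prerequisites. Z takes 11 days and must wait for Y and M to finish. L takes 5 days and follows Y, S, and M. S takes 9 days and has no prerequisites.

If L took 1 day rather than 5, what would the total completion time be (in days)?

Critical path before the change: M→Z = 6+11 = 17 giving 17 days.
L has 3 days of float (longest path through it is 14).
That remains the longest chain; total 17 days.

17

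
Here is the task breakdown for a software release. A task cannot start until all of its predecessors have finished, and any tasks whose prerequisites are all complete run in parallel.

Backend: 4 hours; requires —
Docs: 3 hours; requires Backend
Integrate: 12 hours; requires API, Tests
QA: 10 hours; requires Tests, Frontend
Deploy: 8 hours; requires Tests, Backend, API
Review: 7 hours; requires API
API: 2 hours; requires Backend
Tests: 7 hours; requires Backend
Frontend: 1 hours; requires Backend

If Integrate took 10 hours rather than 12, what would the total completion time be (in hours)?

Critical path before the change: Backend→Tests→Integrate = 4+7+12 = 23 giving 23 hours.
Integrate is on the critical path; changing it to 10 makes that path 21 hours.
The binding chain switches to Backend→Tests→QA = 4+7+10 = 21; finish 21 hours.

21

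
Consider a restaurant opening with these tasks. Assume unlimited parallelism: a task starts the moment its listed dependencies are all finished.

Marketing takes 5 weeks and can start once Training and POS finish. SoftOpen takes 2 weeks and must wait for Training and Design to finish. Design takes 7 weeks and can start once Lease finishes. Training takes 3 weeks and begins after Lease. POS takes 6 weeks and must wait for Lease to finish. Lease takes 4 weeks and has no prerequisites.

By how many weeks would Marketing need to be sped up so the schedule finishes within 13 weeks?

2

Current finish: 15 weeks; target: 13.
Marketing is on every critical path, so each week cut from Marketing cuts the finish by one (this holds down to a finish of 13).
Need 15 − 13 = 2 weeks off Marketing → Marketing becomes 3 weeks, finish becomes 13.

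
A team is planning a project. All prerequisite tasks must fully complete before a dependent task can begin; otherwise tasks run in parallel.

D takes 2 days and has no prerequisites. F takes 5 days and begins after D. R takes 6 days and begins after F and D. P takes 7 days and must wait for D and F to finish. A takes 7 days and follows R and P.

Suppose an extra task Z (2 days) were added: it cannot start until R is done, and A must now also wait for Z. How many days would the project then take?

22

Originally the project takes 21 days.
With Z inserted, A now waits for max(R, P, Z).
New critical path: D→F→R→Z→A = 2+5+6+2+7 = 22 ⇒ 22 days.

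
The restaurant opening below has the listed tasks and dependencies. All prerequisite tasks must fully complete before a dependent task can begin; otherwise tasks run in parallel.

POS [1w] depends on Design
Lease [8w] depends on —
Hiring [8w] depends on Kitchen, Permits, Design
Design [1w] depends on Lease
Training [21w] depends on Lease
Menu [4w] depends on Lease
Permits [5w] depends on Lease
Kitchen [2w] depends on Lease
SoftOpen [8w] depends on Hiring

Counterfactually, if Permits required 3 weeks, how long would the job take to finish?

29

Critical path before the change: Lease→Permits→Hiring→SoftOpen = 8+5+8+8 = 29 giving 29 weeks.
Permits is on the critical path; changing it to 3 makes that path 27 weeks.
New critical path: Lease→Training = 8+21 = 29 ⇒ 29 weeks.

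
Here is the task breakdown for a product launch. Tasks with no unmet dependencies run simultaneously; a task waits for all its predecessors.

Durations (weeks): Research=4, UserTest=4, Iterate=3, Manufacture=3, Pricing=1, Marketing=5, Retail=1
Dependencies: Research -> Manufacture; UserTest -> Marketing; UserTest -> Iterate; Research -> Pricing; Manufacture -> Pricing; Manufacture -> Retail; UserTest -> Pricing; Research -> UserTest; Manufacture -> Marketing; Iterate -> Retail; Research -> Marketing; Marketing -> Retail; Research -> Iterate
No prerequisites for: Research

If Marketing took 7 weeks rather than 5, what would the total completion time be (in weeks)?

Baseline: Research→UserTest→Marketing→Retail = 4+4+5+1 = 14 → 14 weeks.
Marketing lies on that path, so at 7 weeks the path becomes 16 weeks.
The critical path is still Research→UserTest→Marketing→Retail; finish is now 16 weeks.

16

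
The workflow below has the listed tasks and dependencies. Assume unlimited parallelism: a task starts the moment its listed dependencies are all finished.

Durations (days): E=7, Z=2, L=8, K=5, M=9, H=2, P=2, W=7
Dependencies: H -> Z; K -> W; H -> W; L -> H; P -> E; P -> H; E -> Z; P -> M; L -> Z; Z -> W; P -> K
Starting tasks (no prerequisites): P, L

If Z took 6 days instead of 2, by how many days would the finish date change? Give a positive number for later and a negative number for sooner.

4

Critical path before the change: L→H→Z→W = 8+2+2+7 = 19 giving 19 days.
Z lies on that path, so at 6 days the path becomes 23 days.
No other chain overtakes it, so the finish is 23 days.
Change in finish: 23 − 19 = +4 days.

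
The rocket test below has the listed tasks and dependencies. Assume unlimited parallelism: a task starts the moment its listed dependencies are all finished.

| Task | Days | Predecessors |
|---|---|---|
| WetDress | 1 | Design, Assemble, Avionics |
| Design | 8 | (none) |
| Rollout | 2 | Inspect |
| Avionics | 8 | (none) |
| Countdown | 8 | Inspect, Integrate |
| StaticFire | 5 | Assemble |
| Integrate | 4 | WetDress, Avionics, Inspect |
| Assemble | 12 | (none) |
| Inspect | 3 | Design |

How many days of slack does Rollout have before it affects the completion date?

12

Assemble→WetDress→Integrate→Countdown = 12+1+4+8 = 25 sets the makespan at 25 days.
Longest path through Rollout: 13 days (earliest finish 13, latest finish 25).
So Rollout can slip 25 − 13 = 12 days.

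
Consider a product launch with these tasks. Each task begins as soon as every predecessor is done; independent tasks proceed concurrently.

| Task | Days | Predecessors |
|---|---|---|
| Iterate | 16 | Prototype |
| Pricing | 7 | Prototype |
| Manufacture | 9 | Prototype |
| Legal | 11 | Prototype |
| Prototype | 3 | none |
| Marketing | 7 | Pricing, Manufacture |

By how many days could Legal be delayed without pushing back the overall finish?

Critical path: Prototype→Iterate = 3+16 = 19, so the finish is 19 days.
The longest chain containing Legal totals 14 days.
Float = 19 − 14 = 5.

5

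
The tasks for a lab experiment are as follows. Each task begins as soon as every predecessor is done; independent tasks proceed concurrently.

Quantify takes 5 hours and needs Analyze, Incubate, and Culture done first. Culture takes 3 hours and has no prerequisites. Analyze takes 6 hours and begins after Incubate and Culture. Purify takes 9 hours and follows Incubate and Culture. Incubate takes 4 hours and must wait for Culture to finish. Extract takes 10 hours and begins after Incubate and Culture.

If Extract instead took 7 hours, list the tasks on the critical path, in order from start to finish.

Baseline: Culture→Incubate→Analyze→Quantify = 3+4+6+5 = 18 → 18 hours.
Extract is off the critical path — its longest chain is 17 hours, giving 1 of slack.
The critical path is still Culture→Incubate→Analyze→Quantify; finish is now 18 hours.

Culture, Incubate, Analyze, Quantify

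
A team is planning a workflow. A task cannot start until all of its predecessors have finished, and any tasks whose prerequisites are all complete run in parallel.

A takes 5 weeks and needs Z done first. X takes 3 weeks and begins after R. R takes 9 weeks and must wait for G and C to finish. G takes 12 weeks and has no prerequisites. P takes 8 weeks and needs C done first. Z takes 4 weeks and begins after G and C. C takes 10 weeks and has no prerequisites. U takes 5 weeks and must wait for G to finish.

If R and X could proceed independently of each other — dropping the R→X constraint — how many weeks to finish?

Original critical path: G→R→X = 12+9+3 = 24 ⇒ 24 weeks.
Without R→X, X's earliest start moves from 21 to 0.
New critical path: G→R = 12+9 = 21 ⇒ 21 weeks.

21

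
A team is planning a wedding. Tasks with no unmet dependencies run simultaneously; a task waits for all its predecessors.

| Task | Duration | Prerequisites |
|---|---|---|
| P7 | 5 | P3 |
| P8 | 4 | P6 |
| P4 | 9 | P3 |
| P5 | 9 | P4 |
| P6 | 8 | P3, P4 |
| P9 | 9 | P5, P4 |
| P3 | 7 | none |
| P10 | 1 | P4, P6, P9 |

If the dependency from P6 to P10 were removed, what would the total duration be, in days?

Before: longest chain P3→P4→P5→P9→P10 = 7+9+9+9+1 = 35, finish 35.
Dropping P6→P10 doesn't change P10's earliest start (34); another predecessor still binds.
After: P3→P4→P5→P9→P10 = 7+9+9+9+1 = 35 → 35 days.

35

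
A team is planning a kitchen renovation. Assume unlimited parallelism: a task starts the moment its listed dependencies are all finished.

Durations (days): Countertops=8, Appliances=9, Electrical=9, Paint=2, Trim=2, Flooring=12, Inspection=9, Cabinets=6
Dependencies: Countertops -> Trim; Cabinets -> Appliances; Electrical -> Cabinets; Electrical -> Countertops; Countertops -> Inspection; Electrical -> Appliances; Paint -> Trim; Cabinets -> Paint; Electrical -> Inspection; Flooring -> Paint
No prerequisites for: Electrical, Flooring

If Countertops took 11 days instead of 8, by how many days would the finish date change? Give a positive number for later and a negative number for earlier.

Critical path before the change: Electrical→Countertops→Inspection = 9+8+9 = 26 giving 26 days.
Countertops lies on that path, so at 11 days the path becomes 29 days.
The critical path is still Electrical→Countertops→Inspection; finish is now 29 days.
Change in finish: 29 − 26 = +3 days.

3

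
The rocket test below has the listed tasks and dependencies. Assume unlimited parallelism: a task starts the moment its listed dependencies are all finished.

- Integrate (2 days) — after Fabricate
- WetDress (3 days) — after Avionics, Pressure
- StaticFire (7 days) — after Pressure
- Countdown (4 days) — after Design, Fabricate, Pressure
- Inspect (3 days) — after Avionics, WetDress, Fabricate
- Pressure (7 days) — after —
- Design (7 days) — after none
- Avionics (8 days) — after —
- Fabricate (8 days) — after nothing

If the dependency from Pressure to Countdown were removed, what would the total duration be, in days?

14

With the dependency in place, Avionics→WetDress→Inspect = 8+3+3 = 14 sets the finish at 14 days.
Dropping Pressure→Countdown doesn't change Countdown's earliest start (8); another predecessor still binds.
The longest chain is now Avionics→WetDress→Inspect = 8+3+3 = 14, so the plan takes 14 days.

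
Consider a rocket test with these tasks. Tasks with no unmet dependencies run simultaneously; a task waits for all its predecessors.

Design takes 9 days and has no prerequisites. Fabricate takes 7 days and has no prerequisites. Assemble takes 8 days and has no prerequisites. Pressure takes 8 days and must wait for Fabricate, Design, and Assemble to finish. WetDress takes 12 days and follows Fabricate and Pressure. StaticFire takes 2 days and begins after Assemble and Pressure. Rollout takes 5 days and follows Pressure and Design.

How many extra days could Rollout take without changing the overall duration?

Design→Pressure→WetDress = 9+8+12 = 29 sets the makespan at 29 days.
Rollout finishes as early as 22 and must finish by 29.
So Rollout can slip 29 − 22 = 7 days.

7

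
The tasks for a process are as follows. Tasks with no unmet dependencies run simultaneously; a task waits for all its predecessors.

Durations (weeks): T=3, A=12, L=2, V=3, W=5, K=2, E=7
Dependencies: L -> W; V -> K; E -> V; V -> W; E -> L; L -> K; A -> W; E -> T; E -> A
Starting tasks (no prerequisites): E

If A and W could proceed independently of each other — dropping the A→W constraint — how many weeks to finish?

19

Original critical path: E→A→W = 7+12+5 = 24 ⇒ 24 weeks.
Without A→W, W's earliest start moves from 19 to 10.
New critical path: E→A = 7+12 = 19 ⇒ 19 weeks.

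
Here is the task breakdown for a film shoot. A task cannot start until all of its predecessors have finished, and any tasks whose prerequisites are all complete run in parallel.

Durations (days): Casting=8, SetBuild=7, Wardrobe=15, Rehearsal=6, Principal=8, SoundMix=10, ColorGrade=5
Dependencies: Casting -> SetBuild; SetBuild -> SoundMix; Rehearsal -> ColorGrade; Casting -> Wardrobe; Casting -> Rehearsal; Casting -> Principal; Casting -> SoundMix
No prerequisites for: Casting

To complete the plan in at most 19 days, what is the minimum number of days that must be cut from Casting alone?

6

Current finish: 25 days; target: 19.
Casting is on every critical path, so each day cut from Casting cuts the finish by one (this holds down to a finish of 18).
Need 25 − 19 = 6 days off Casting → Casting becomes 2 days, finish becomes 19.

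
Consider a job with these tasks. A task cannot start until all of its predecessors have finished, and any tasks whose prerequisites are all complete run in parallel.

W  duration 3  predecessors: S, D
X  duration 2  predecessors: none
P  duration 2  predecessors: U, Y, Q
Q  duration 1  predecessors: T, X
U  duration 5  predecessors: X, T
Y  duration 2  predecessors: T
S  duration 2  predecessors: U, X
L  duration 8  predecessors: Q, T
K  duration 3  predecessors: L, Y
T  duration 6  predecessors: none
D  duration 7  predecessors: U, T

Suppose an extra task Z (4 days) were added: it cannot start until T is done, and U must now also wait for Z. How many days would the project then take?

Originally the project takes 21 days.
With Z inserted, U now waits for max(X, T, Z).
New critical path: T→Z→U→D→W = 6+4+5+7+3 = 25 ⇒ 25 days.

25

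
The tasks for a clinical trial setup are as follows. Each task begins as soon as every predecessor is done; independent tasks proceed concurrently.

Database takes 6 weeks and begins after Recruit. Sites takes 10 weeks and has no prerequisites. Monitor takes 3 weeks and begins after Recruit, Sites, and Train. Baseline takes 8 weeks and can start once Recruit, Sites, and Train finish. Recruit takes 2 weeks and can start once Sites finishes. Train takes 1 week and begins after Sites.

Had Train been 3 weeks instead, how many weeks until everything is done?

21

The binding path is Sites→Recruit→Baseline = 10+2+8 = 20; finish at 20 weeks.
The longest path through Train is only 19 weeks, so Train has float 1.
New critical path: Sites→Train→Baseline = 10+3+8 = 21 ⇒ 21 weeks.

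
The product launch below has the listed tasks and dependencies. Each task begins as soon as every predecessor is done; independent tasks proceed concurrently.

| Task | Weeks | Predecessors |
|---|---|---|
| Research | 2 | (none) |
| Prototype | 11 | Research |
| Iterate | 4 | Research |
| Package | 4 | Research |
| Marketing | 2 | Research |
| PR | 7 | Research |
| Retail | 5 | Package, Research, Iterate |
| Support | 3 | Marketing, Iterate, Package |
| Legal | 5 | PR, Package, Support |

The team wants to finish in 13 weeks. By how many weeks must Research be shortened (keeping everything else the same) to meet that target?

Current finish: 14 weeks; target: 13.
Research is on every critical path, so each week cut from Research cuts the finish by one (this holds down to a finish of 13).
Need 14 − 13 = 1 week off Research → Research becomes 1 week, finish becomes 13.

1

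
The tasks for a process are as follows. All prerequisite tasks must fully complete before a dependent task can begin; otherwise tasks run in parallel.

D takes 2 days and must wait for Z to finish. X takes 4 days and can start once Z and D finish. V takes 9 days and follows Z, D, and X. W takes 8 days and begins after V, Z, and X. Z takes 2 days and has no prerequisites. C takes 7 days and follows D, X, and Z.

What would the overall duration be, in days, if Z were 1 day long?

As given, the longest chain is Z→D→X→V→W = 2+2+4+9+8 = 25, so the finish is 25 days.
Z is on the critical path; changing it to 1 makes that path 24 days.
No other chain overtakes it, so the finish is 24 days.

24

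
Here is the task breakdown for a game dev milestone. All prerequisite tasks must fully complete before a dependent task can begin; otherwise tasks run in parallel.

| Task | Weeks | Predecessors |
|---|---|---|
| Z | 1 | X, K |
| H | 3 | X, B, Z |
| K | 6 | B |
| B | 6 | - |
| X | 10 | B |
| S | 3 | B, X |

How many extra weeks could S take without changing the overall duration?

B→X→Z→H = 6+10+1+3 = 20 sets the makespan at 20 weeks.
Longest path through S: 19 weeks (earliest finish 19, latest finish 20).
So S can slip 20 − 19 = 1 week.

1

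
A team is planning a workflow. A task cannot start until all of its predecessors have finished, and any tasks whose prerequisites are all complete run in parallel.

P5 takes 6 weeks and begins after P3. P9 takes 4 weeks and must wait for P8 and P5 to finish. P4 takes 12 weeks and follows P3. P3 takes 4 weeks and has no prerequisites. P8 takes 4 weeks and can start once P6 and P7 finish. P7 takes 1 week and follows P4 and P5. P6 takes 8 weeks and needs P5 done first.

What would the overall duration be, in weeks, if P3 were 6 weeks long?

28

Baseline: P3→P5→P6→P8→P9 = 4+6+8+4+4 = 26 → 26 weeks.
P3 is on the critical path; changing it to 6 makes that path 28 weeks.
The critical path is still P3→P5→P6→P8→P9; finish is now 28 weeks.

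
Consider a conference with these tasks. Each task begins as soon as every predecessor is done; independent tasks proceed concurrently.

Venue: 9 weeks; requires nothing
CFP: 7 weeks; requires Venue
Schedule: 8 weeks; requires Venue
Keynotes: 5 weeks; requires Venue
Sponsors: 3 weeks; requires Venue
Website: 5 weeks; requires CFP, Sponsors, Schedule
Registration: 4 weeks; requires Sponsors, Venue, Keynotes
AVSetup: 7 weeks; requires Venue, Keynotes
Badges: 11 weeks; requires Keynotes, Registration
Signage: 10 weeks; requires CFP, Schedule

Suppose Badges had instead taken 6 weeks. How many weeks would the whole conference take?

27

The binding path is Venue→Keynotes→Registration→Badges = 9+5+4+11 = 29; finish at 29 weeks.
Since Badges is critical, the -5 change carries straight to that chain (now 24 weeks).
New critical path: Venue→Schedule→Signage = 9+8+10 = 27 ⇒ 27 weeks.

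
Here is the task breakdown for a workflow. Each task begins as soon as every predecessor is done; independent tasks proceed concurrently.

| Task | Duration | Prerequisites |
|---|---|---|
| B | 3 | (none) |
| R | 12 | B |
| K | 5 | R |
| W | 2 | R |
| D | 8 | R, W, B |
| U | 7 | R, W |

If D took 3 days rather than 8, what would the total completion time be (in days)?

Actual critical path: B→R→W→D = 3+12+2+8 = 25 ⇒ 25 days.
Since D is critical, the -5 change carries straight to that chain (now 20 days).
Now B→R→W→U = 3+12+2+7 = 24 is longest, so the finish becomes 24 days.

24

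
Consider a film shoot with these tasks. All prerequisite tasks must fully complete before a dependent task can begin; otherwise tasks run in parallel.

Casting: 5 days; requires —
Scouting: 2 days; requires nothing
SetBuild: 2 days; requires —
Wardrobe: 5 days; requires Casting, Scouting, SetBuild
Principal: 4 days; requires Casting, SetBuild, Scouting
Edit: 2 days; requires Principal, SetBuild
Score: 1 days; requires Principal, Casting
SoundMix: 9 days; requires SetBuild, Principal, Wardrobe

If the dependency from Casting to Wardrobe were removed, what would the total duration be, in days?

18

Before: longest chain Casting→Wardrobe→SoundMix = 5+5+9 = 19, finish 19.
Without Casting→Wardrobe, Wardrobe's earliest start moves from 5 to 2.
After: Casting→Principal→SoundMix = 5+4+9 = 18 → 18 days.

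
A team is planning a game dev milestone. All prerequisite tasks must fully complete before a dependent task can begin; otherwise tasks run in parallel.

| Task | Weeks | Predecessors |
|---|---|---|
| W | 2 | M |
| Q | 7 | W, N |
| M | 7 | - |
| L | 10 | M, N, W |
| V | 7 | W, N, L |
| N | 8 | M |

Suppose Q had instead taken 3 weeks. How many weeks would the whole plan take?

Critical path before the change: M→N→L→V = 7+8+10+7 = 32 giving 32 weeks.
The longest path through Q is only 22 weeks, so Q has float 10.
The critical path is still M→N→L→V; finish is now 32 weeks.

32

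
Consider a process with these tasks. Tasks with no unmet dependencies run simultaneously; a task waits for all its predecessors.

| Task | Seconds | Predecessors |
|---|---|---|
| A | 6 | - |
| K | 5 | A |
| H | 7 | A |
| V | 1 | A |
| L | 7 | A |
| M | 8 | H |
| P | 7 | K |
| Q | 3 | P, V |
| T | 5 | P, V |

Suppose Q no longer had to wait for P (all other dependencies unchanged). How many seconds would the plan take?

Original critical path: A→K→P→T = 6+5+7+5 = 23 ⇒ 23 seconds.
Without P→Q, Q's earliest start moves from 18 to 7.
New critical path: A→K→P→T = 6+5+7+5 = 23 ⇒ 23 seconds.

23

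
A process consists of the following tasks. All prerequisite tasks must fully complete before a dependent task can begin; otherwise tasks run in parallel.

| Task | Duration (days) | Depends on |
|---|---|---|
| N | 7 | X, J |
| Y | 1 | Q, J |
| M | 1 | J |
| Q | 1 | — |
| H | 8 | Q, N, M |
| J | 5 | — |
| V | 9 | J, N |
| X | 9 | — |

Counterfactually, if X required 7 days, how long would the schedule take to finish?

23

As given, the longest chain is X→N→V = 9+7+9 = 25, so the finish is 25 days.
X is on the critical path; changing it to 7 makes that path 23 days.
The critical path is still X→N→V; finish is now 23 days.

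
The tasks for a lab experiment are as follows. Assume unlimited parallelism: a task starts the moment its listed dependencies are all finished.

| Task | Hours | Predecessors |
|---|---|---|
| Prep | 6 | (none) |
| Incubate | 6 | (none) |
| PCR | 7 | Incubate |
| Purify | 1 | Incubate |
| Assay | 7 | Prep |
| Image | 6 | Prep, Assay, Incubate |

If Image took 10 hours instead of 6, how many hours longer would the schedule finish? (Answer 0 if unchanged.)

4

Critical path before the change: Prep→Assay→Image = 6+7+6 = 19 giving 19 hours.
Image is on the critical path; changing it to 10 makes that path 23 hours.
No other chain overtakes it, so the finish is 23 hours.
Change in finish: 23 − 19 = +4 hours.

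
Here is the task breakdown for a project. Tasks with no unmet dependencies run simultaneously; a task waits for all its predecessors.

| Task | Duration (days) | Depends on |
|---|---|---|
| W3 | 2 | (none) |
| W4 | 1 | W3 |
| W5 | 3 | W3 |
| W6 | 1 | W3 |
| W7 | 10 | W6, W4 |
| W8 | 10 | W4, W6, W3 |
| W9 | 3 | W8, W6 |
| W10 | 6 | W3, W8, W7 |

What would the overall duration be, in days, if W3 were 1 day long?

Critical path before the change: W3→W4→W7→W10 = 2+1+10+6 = 19 giving 19 days.
Since W3 is critical, the -1 change carries straight to that chain (now 18 days).
That remains the longest chain; total 18 days.

18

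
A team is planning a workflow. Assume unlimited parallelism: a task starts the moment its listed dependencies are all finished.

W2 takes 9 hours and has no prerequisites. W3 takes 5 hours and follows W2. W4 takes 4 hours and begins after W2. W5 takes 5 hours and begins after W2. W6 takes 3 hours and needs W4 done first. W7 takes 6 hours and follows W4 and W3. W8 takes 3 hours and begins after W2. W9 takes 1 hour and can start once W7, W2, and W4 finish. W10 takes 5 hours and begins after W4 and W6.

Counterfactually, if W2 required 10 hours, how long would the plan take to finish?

22

The binding path is W2→W3→W7→W9 = 9+5+6+1 = 21; finish at 21 hours.
W2 is on the critical path; changing it to 10 makes that path 22 hours.
The critical path is still W2→W3→W7→W9; finish is now 22 hours.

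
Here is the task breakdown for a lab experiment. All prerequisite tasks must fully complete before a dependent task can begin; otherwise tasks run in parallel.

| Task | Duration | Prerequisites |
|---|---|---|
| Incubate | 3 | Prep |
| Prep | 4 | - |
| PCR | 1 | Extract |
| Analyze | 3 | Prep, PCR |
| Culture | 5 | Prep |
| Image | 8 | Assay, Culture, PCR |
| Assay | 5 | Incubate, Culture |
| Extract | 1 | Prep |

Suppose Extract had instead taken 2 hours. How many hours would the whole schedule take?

22

The binding path is Prep→Culture→Assay→Image = 4+5+5+8 = 22; finish at 22 hours.
The longest path through Extract is only 14 hours, so Extract has float 8.
The critical path is still Prep→Culture→Assay→Image; finish is now 22 hours.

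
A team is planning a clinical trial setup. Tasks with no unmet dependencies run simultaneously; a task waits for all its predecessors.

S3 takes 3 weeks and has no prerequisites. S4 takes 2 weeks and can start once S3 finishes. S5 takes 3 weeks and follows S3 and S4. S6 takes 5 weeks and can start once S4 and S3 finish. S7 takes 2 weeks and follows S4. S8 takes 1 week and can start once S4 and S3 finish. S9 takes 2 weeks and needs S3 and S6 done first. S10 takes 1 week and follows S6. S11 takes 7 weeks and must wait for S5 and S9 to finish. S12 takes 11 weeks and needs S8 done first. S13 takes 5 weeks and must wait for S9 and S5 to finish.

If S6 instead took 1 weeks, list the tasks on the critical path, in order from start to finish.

S3, S4, S8, S12

The binding path is S3→S4→S6→S9→S11 = 3+2+5+2+7 = 19; finish at 19 weeks.
S6 lies on that path, so at 1 week the path becomes 15 weeks.
New critical path: S3→S4→S8→S12 = 3+2+1+11 = 17 ⇒ 17 weeks.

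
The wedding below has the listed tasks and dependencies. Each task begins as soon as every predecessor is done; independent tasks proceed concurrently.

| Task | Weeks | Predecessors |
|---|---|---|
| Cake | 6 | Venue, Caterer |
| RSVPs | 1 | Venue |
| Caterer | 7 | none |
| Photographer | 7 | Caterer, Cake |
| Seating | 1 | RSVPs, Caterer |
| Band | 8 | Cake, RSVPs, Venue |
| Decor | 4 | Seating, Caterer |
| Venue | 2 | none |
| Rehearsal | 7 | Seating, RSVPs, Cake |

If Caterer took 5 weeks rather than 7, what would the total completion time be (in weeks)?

19

As given, the longest chain is Caterer→Cake→Band = 7+6+8 = 21, so the finish is 21 weeks.
Caterer lies on that path, so at 5 weeks the path becomes 19 weeks.
That remains the longest chain; total 19 weeks.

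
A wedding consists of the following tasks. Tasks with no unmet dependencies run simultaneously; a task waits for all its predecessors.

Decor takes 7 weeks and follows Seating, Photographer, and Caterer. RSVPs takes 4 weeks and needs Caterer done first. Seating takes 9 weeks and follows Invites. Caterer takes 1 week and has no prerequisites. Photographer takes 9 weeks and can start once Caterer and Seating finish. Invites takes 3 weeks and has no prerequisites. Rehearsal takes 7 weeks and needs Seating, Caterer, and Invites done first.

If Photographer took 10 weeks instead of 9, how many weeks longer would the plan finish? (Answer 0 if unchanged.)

The binding path is Invites→Seating→Photographer→Decor = 3+9+9+7 = 28; finish at 28 weeks.
Photographer lies on that path, so at 10 weeks the path becomes 29 weeks.
That remains the longest chain; total 29 weeks.
Change in finish: 29 − 28 = +1 weeks.

1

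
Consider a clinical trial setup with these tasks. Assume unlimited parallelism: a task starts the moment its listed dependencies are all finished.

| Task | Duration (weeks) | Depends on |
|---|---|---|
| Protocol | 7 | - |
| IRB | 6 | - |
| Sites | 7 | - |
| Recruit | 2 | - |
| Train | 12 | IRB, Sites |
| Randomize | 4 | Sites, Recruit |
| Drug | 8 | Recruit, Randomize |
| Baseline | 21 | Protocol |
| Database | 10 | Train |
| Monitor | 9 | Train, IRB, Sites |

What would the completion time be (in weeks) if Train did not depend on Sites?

28

Original critical path: Sites→Train→Database = 7+12+10 = 29 ⇒ 29 weeks.
Without Sites→Train, Train's earliest start moves from 7 to 6.
New critical path: Protocol→Baseline = 7+21 = 28 ⇒ 28 weeks.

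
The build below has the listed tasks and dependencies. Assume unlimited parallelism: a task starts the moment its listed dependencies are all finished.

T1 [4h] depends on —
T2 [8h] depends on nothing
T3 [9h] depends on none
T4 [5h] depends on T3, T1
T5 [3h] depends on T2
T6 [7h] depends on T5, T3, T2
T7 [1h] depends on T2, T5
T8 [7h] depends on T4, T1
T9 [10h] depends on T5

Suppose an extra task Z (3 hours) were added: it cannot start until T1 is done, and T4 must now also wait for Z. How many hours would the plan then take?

21

Originally the plan takes 21 hours.
With Z inserted, T4 now waits for max(T3, T1, Z).
New critical path: T2→T5→T9 = 8+3+10 = 21 ⇒ 21 hours.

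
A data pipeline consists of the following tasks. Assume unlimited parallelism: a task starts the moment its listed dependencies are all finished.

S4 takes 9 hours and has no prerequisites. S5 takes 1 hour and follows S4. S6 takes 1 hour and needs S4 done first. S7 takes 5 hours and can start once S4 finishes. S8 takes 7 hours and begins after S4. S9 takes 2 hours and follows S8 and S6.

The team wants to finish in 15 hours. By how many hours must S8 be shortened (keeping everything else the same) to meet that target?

Current finish: 18 hours; target: 15.
S8 is on every critical path, so each hour cut from S8 cuts the finish by one (this holds down to a finish of 14).
Need 18 − 15 = 3 hours off S8 → S8 becomes 4 hours, finish becomes 15.

3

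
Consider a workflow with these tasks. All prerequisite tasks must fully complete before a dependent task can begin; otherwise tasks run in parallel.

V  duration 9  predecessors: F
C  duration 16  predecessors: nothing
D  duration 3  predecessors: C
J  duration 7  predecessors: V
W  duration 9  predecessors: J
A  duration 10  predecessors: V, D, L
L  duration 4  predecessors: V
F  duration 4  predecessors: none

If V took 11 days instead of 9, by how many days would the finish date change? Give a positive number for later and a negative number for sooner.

Actual critical path: F→V→J→W = 4+9+7+9 = 29 ⇒ 29 days.
V lies on that path, so at 11 days the path becomes 31 days.
The critical path is still F→V→J→W; finish is now 31 days.
Change in finish: 31 − 29 = +2 days.

2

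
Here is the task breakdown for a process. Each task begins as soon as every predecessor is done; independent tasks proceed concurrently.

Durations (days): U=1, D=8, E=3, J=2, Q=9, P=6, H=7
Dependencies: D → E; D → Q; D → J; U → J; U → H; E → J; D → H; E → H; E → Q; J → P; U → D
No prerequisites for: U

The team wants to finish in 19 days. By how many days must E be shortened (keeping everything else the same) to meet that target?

2

Current finish: 21 days; target: 19.
E is on every critical path, so each day cut from E cuts the finish by one (this holds down to a finish of 19).
Need 21 − 19 = 2 days off E → E becomes 1 day, finish becomes 19.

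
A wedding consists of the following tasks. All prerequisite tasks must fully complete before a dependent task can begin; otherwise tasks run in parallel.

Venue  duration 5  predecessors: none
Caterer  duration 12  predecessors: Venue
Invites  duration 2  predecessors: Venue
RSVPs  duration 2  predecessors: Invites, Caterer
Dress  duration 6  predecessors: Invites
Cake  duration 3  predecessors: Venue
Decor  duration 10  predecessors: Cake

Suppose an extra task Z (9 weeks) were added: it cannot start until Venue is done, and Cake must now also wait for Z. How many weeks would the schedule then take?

Originally the schedule takes 19 weeks.
With Z inserted, Cake now waits for max(Venue, Z).
New critical path: Venue→Z→Cake→Decor = 5+9+3+10 = 27 ⇒ 27 weeks.

27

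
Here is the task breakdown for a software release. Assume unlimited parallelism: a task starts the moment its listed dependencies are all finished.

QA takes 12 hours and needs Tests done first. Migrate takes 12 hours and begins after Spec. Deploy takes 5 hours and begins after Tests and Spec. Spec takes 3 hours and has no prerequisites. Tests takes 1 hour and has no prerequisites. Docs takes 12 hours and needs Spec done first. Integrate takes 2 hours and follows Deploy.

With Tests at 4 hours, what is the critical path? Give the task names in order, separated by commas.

Actual critical path: Spec→Docs = 3+12 = 15 ⇒ 15 hours.
The longest path through Tests is only 13 hours, so Tests has float 2.
Now Tests→QA = 4+12 = 16 is longest, so the finish becomes 16 hours.

Tests, QA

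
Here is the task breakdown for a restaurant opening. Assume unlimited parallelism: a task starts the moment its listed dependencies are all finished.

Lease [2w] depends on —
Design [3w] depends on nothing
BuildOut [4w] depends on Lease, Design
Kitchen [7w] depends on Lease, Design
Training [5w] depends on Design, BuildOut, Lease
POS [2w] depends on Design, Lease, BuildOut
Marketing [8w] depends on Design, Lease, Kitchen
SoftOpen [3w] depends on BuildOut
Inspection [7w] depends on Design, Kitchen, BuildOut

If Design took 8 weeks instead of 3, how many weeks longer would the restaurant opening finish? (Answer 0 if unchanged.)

5

Actual critical path: Design→Kitchen→Marketing = 3+7+8 = 18 ⇒ 18 weeks.
Design lies on that path, so at 8 weeks the path becomes 23 weeks.
No other chain overtakes it, so the finish is 23 weeks.
Change in finish: 23 − 18 = +5 weeks.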